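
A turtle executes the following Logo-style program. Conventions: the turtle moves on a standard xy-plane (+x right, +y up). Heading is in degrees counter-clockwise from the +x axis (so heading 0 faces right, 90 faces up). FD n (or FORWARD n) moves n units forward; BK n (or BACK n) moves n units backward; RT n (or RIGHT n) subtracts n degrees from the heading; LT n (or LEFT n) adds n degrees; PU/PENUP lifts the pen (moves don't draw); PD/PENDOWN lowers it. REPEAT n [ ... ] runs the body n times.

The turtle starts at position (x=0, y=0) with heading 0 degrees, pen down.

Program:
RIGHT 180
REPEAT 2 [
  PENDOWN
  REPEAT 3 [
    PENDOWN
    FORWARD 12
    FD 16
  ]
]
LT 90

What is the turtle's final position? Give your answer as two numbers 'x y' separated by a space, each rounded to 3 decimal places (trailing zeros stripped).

Answer: -168 0

Derivation:
Executing turtle program step by step:
Start: pos=(0,0), heading=0, pen down
RT 180: heading 0 -> 180
REPEAT 2 [
  -- iteration 1/2 --
  PD: pen down
  REPEAT 3 [
    -- iteration 1/3 --
    PD: pen down
    FD 12: (0,0) -> (-12,0) [heading=180, draw]
    FD 16: (-12,0) -> (-28,0) [heading=180, draw]
    -- iteration 2/3 --
    PD: pen down
    FD 12: (-28,0) -> (-40,0) [heading=180, draw]
    FD 16: (-40,0) -> (-56,0) [heading=180, draw]
    -- iteration 3/3 --
    PD: pen down
    FD 12: (-56,0) -> (-68,0) [heading=180, draw]
    FD 16: (-68,0) -> (-84,0) [heading=180, draw]
  ]
  -- iteration 2/2 --
  PD: pen down
  REPEAT 3 [
    -- iteration 1/3 --
    PD: pen down
    FD 12: (-84,0) -> (-96,0) [heading=180, draw]
    FD 16: (-96,0) -> (-112,0) [heading=180, draw]
    -- iteration 2/3 --
    PD: pen down
    FD 12: (-112,0) -> (-124,0) [heading=180, draw]
    FD 16: (-124,0) -> (-140,0) [heading=180, draw]
    -- iteration 3/3 --
    PD: pen down
    FD 12: (-140,0) -> (-152,0) [heading=180, draw]
    FD 16: (-152,0) -> (-168,0) [heading=180, draw]
  ]
]
LT 90: heading 180 -> 270
Final: pos=(-168,0), heading=270, 12 segment(s) drawn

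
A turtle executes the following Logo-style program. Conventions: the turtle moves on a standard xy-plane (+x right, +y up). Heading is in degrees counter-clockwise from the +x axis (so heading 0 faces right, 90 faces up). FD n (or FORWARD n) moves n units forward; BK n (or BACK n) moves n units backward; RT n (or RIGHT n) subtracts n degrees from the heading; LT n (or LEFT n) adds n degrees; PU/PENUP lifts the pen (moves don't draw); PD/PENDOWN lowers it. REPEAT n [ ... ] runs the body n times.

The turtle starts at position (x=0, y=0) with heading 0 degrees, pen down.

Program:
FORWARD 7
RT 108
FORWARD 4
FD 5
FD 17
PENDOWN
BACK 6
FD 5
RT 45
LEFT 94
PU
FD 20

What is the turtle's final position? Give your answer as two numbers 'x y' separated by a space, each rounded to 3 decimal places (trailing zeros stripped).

Executing turtle program step by step:
Start: pos=(0,0), heading=0, pen down
FD 7: (0,0) -> (7,0) [heading=0, draw]
RT 108: heading 0 -> 252
FD 4: (7,0) -> (5.764,-3.804) [heading=252, draw]
FD 5: (5.764,-3.804) -> (4.219,-8.56) [heading=252, draw]
FD 17: (4.219,-8.56) -> (-1.034,-24.727) [heading=252, draw]
PD: pen down
BK 6: (-1.034,-24.727) -> (0.82,-19.021) [heading=252, draw]
FD 5: (0.82,-19.021) -> (-0.725,-23.776) [heading=252, draw]
RT 45: heading 252 -> 207
LT 94: heading 207 -> 301
PU: pen up
FD 20: (-0.725,-23.776) -> (9.575,-40.92) [heading=301, move]
Final: pos=(9.575,-40.92), heading=301, 6 segment(s) drawn

Answer: 9.575 -40.92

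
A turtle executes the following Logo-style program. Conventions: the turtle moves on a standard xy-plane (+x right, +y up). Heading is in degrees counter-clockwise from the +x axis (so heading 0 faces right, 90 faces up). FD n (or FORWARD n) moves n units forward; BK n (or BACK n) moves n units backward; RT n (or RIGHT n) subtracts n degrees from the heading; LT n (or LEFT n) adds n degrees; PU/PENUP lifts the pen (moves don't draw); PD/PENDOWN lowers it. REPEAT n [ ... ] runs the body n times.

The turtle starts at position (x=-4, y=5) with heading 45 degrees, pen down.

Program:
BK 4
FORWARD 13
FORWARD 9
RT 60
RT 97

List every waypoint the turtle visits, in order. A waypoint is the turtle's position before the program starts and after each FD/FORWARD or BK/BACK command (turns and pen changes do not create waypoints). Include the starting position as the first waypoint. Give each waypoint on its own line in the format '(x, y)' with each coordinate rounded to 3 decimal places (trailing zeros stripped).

Executing turtle program step by step:
Start: pos=(-4,5), heading=45, pen down
BK 4: (-4,5) -> (-6.828,2.172) [heading=45, draw]
FD 13: (-6.828,2.172) -> (2.364,11.364) [heading=45, draw]
FD 9: (2.364,11.364) -> (8.728,17.728) [heading=45, draw]
RT 60: heading 45 -> 345
RT 97: heading 345 -> 248
Final: pos=(8.728,17.728), heading=248, 3 segment(s) drawn
Waypoints (4 total):
(-4, 5)
(-6.828, 2.172)
(2.364, 11.364)
(8.728, 17.728)

Answer: (-4, 5)
(-6.828, 2.172)
(2.364, 11.364)
(8.728, 17.728)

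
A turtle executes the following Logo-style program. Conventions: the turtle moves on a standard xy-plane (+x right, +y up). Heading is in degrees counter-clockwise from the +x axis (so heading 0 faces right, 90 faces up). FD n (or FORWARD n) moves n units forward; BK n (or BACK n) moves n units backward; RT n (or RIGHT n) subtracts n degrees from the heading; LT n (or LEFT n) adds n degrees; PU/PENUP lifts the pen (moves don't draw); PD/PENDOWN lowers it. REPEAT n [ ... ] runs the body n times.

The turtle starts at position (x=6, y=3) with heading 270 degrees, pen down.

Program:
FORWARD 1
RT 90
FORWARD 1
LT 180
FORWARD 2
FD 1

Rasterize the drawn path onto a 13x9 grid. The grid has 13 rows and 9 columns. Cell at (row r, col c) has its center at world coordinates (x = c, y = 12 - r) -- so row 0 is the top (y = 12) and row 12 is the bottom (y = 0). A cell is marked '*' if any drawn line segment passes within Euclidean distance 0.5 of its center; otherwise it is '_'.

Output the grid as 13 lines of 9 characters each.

Answer: _________
_________
_________
_________
_________
_________
_________
_________
_________
______*__
_____****
_________
_________

Derivation:
Segment 0: (6,3) -> (6,2)
Segment 1: (6,2) -> (5,2)
Segment 2: (5,2) -> (7,2)
Segment 3: (7,2) -> (8,2)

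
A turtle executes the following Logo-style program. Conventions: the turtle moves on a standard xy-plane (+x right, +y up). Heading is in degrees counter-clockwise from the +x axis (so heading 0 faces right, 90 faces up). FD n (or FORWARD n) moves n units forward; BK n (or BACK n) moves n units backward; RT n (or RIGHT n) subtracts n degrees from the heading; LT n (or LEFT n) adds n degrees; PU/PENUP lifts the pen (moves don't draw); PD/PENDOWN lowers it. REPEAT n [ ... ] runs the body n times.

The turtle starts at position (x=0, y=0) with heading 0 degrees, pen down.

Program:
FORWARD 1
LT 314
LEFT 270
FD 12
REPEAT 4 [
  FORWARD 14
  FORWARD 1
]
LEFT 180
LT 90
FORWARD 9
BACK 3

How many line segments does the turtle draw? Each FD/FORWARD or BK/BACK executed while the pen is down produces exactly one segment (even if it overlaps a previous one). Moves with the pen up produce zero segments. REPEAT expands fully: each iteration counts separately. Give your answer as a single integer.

Executing turtle program step by step:
Start: pos=(0,0), heading=0, pen down
FD 1: (0,0) -> (1,0) [heading=0, draw]
LT 314: heading 0 -> 314
LT 270: heading 314 -> 224
FD 12: (1,0) -> (-7.632,-8.336) [heading=224, draw]
REPEAT 4 [
  -- iteration 1/4 --
  FD 14: (-7.632,-8.336) -> (-17.703,-18.061) [heading=224, draw]
  FD 1: (-17.703,-18.061) -> (-18.422,-18.756) [heading=224, draw]
  -- iteration 2/4 --
  FD 14: (-18.422,-18.756) -> (-28.493,-28.481) [heading=224, draw]
  FD 1: (-28.493,-28.481) -> (-29.212,-29.176) [heading=224, draw]
  -- iteration 3/4 --
  FD 14: (-29.212,-29.176) -> (-39.283,-38.901) [heading=224, draw]
  FD 1: (-39.283,-38.901) -> (-40.002,-39.596) [heading=224, draw]
  -- iteration 4/4 --
  FD 14: (-40.002,-39.596) -> (-50.073,-49.321) [heading=224, draw]
  FD 1: (-50.073,-49.321) -> (-50.792,-50.015) [heading=224, draw]
]
LT 180: heading 224 -> 44
LT 90: heading 44 -> 134
FD 9: (-50.792,-50.015) -> (-57.044,-43.541) [heading=134, draw]
BK 3: (-57.044,-43.541) -> (-54.96,-45.699) [heading=134, draw]
Final: pos=(-54.96,-45.699), heading=134, 12 segment(s) drawn
Segments drawn: 12

Answer: 12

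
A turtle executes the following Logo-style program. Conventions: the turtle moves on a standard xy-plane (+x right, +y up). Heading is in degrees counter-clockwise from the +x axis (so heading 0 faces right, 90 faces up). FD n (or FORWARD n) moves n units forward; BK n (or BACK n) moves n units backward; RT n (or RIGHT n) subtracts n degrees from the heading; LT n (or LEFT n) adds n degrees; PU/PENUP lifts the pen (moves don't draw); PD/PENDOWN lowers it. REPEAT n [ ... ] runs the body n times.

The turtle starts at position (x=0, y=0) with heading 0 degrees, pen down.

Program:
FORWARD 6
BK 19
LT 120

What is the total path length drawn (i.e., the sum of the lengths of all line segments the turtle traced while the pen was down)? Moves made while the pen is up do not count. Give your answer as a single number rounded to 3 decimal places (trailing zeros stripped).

Answer: 25

Derivation:
Executing turtle program step by step:
Start: pos=(0,0), heading=0, pen down
FD 6: (0,0) -> (6,0) [heading=0, draw]
BK 19: (6,0) -> (-13,0) [heading=0, draw]
LT 120: heading 0 -> 120
Final: pos=(-13,0), heading=120, 2 segment(s) drawn

Segment lengths:
  seg 1: (0,0) -> (6,0), length = 6
  seg 2: (6,0) -> (-13,0), length = 19
Total = 25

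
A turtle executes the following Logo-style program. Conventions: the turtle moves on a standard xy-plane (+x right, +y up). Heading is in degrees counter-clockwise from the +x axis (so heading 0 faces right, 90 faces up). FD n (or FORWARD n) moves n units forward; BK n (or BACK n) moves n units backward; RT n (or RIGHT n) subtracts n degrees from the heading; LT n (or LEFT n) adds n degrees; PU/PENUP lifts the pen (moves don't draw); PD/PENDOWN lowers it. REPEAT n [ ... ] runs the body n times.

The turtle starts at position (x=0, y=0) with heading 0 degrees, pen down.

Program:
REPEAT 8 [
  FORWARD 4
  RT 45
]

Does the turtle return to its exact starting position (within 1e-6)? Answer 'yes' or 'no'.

Executing turtle program step by step:
Start: pos=(0,0), heading=0, pen down
REPEAT 8 [
  -- iteration 1/8 --
  FD 4: (0,0) -> (4,0) [heading=0, draw]
  RT 45: heading 0 -> 315
  -- iteration 2/8 --
  FD 4: (4,0) -> (6.828,-2.828) [heading=315, draw]
  RT 45: heading 315 -> 270
  -- iteration 3/8 --
  FD 4: (6.828,-2.828) -> (6.828,-6.828) [heading=270, draw]
  RT 45: heading 270 -> 225
  -- iteration 4/8 --
  FD 4: (6.828,-6.828) -> (4,-9.657) [heading=225, draw]
  RT 45: heading 225 -> 180
  -- iteration 5/8 --
  FD 4: (4,-9.657) -> (0,-9.657) [heading=180, draw]
  RT 45: heading 180 -> 135
  -- iteration 6/8 --
  FD 4: (0,-9.657) -> (-2.828,-6.828) [heading=135, draw]
  RT 45: heading 135 -> 90
  -- iteration 7/8 --
  FD 4: (-2.828,-6.828) -> (-2.828,-2.828) [heading=90, draw]
  RT 45: heading 90 -> 45
  -- iteration 8/8 --
  FD 4: (-2.828,-2.828) -> (0,0) [heading=45, draw]
  RT 45: heading 45 -> 0
]
Final: pos=(0,0), heading=0, 8 segment(s) drawn

Start position: (0, 0)
Final position: (0, 0)
Distance = 0; < 1e-6 -> CLOSED

Answer: yes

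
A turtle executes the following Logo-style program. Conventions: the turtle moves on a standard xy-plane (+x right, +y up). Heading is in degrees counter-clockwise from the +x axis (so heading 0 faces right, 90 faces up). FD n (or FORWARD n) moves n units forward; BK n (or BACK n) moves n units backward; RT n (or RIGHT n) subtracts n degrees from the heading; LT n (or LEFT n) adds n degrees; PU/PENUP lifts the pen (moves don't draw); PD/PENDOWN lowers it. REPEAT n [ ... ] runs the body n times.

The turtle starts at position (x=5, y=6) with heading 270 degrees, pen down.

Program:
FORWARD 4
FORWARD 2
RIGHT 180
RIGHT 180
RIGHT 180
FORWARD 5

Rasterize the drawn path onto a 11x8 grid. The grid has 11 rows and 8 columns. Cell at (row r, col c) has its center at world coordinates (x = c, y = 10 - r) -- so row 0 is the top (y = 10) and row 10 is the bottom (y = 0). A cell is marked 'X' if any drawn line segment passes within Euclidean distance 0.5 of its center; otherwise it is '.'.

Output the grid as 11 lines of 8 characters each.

Segment 0: (5,6) -> (5,2)
Segment 1: (5,2) -> (5,0)
Segment 2: (5,0) -> (5,5)

Answer: ........
........
........
........
.....X..
.....X..
.....X..
.....X..
.....X..
.....X..
.....X..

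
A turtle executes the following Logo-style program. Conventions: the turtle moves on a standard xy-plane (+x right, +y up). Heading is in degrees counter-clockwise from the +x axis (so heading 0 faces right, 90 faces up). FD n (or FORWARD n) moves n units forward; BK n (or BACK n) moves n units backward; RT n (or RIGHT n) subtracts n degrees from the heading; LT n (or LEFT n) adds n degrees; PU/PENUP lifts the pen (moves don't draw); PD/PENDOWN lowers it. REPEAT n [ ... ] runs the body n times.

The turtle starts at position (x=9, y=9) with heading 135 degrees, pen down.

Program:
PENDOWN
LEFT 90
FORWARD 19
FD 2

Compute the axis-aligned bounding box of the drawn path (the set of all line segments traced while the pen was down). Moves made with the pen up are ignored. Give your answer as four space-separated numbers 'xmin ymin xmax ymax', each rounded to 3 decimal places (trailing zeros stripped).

Answer: -5.849 -5.849 9 9

Derivation:
Executing turtle program step by step:
Start: pos=(9,9), heading=135, pen down
PD: pen down
LT 90: heading 135 -> 225
FD 19: (9,9) -> (-4.435,-4.435) [heading=225, draw]
FD 2: (-4.435,-4.435) -> (-5.849,-5.849) [heading=225, draw]
Final: pos=(-5.849,-5.849), heading=225, 2 segment(s) drawn

Segment endpoints: x in {-5.849, -4.435, 9}, y in {-5.849, -4.435, 9}
xmin=-5.849, ymin=-5.849, xmax=9, ymax=9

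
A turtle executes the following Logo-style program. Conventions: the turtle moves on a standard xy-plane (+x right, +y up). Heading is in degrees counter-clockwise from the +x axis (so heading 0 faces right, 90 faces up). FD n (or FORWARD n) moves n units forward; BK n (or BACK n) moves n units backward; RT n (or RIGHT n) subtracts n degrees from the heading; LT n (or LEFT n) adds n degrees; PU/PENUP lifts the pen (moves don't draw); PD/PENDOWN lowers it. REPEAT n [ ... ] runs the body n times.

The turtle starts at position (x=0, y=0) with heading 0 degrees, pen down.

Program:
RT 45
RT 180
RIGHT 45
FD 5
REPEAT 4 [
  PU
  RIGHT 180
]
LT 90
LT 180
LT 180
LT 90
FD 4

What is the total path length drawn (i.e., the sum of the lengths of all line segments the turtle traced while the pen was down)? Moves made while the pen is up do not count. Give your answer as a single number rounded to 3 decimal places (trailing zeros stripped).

Answer: 5

Derivation:
Executing turtle program step by step:
Start: pos=(0,0), heading=0, pen down
RT 45: heading 0 -> 315
RT 180: heading 315 -> 135
RT 45: heading 135 -> 90
FD 5: (0,0) -> (0,5) [heading=90, draw]
REPEAT 4 [
  -- iteration 1/4 --
  PU: pen up
  RT 180: heading 90 -> 270
  -- iteration 2/4 --
  PU: pen up
  RT 180: heading 270 -> 90
  -- iteration 3/4 --
  PU: pen up
  RT 180: heading 90 -> 270
  -- iteration 4/4 --
  PU: pen up
  RT 180: heading 270 -> 90
]
LT 90: heading 90 -> 180
LT 180: heading 180 -> 0
LT 180: heading 0 -> 180
LT 90: heading 180 -> 270
FD 4: (0,5) -> (0,1) [heading=270, move]
Final: pos=(0,1), heading=270, 1 segment(s) drawn

Segment lengths:
  seg 1: (0,0) -> (0,5), length = 5
Total = 5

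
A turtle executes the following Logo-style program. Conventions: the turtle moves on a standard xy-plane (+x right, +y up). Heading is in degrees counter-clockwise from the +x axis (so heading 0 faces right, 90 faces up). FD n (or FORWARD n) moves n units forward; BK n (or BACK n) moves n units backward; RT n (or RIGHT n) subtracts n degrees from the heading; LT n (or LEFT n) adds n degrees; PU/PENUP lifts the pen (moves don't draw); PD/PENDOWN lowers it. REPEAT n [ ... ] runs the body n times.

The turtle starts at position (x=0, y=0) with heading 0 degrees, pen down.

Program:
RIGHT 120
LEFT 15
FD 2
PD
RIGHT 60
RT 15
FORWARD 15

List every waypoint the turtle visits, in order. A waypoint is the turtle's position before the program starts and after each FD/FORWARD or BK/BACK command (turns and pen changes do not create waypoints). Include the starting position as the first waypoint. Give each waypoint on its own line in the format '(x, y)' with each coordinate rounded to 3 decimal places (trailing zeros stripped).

Answer: (0, 0)
(-0.518, -1.932)
(-15.518, -1.932)

Derivation:
Executing turtle program step by step:
Start: pos=(0,0), heading=0, pen down
RT 120: heading 0 -> 240
LT 15: heading 240 -> 255
FD 2: (0,0) -> (-0.518,-1.932) [heading=255, draw]
PD: pen down
RT 60: heading 255 -> 195
RT 15: heading 195 -> 180
FD 15: (-0.518,-1.932) -> (-15.518,-1.932) [heading=180, draw]
Final: pos=(-15.518,-1.932), heading=180, 2 segment(s) drawn
Waypoints (3 total):
(0, 0)
(-0.518, -1.932)
(-15.518, -1.932)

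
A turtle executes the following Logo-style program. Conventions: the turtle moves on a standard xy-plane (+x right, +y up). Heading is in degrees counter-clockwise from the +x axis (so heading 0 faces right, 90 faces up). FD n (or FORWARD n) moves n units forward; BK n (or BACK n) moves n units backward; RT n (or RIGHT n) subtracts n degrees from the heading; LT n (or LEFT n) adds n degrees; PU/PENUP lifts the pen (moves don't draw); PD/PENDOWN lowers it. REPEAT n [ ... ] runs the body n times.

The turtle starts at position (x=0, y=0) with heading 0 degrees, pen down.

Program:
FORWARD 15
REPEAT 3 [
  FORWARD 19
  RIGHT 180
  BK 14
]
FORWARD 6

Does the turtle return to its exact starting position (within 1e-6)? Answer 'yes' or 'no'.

Executing turtle program step by step:
Start: pos=(0,0), heading=0, pen down
FD 15: (0,0) -> (15,0) [heading=0, draw]
REPEAT 3 [
  -- iteration 1/3 --
  FD 19: (15,0) -> (34,0) [heading=0, draw]
  RT 180: heading 0 -> 180
  BK 14: (34,0) -> (48,0) [heading=180, draw]
  -- iteration 2/3 --
  FD 19: (48,0) -> (29,0) [heading=180, draw]
  RT 180: heading 180 -> 0
  BK 14: (29,0) -> (15,0) [heading=0, draw]
  -- iteration 3/3 --
  FD 19: (15,0) -> (34,0) [heading=0, draw]
  RT 180: heading 0 -> 180
  BK 14: (34,0) -> (48,0) [heading=180, draw]
]
FD 6: (48,0) -> (42,0) [heading=180, draw]
Final: pos=(42,0), heading=180, 8 segment(s) drawn

Start position: (0, 0)
Final position: (42, 0)
Distance = 42; >= 1e-6 -> NOT closed

Answer: no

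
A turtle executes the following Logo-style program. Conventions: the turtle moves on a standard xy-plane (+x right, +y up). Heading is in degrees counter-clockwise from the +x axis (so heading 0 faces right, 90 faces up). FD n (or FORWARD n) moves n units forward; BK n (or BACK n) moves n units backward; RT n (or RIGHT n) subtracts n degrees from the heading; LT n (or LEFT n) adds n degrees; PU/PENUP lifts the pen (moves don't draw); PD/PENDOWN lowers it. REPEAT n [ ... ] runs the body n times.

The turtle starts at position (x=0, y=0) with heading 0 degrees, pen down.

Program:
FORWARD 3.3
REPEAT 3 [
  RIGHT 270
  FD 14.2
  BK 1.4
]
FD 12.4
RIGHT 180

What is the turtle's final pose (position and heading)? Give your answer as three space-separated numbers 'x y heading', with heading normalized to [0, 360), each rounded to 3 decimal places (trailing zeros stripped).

Answer: -9.5 -12.4 90

Derivation:
Executing turtle program step by step:
Start: pos=(0,0), heading=0, pen down
FD 3.3: (0,0) -> (3.3,0) [heading=0, draw]
REPEAT 3 [
  -- iteration 1/3 --
  RT 270: heading 0 -> 90
  FD 14.2: (3.3,0) -> (3.3,14.2) [heading=90, draw]
  BK 1.4: (3.3,14.2) -> (3.3,12.8) [heading=90, draw]
  -- iteration 2/3 --
  RT 270: heading 90 -> 180
  FD 14.2: (3.3,12.8) -> (-10.9,12.8) [heading=180, draw]
  BK 1.4: (-10.9,12.8) -> (-9.5,12.8) [heading=180, draw]
  -- iteration 3/3 --
  RT 270: heading 180 -> 270
  FD 14.2: (-9.5,12.8) -> (-9.5,-1.4) [heading=270, draw]
  BK 1.4: (-9.5,-1.4) -> (-9.5,0) [heading=270, draw]
]
FD 12.4: (-9.5,0) -> (-9.5,-12.4) [heading=270, draw]
RT 180: heading 270 -> 90
Final: pos=(-9.5,-12.4), heading=90, 8 segment(s) drawn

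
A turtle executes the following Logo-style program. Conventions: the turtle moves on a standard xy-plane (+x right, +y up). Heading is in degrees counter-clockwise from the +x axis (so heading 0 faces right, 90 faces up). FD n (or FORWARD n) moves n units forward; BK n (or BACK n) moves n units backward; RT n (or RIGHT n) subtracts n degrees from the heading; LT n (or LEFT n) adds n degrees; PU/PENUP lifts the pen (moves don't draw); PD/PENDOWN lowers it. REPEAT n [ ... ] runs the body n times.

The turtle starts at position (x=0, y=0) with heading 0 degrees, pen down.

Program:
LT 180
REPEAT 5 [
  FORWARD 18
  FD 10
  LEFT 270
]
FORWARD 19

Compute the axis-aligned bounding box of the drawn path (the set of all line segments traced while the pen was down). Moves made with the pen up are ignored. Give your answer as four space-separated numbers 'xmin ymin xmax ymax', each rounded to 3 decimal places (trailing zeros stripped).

Answer: -28 0 0 28

Derivation:
Executing turtle program step by step:
Start: pos=(0,0), heading=0, pen down
LT 180: heading 0 -> 180
REPEAT 5 [
  -- iteration 1/5 --
  FD 18: (0,0) -> (-18,0) [heading=180, draw]
  FD 10: (-18,0) -> (-28,0) [heading=180, draw]
  LT 270: heading 180 -> 90
  -- iteration 2/5 --
  FD 18: (-28,0) -> (-28,18) [heading=90, draw]
  FD 10: (-28,18) -> (-28,28) [heading=90, draw]
  LT 270: heading 90 -> 0
  -- iteration 3/5 --
  FD 18: (-28,28) -> (-10,28) [heading=0, draw]
  FD 10: (-10,28) -> (0,28) [heading=0, draw]
  LT 270: heading 0 -> 270
  -- iteration 4/5 --
  FD 18: (0,28) -> (0,10) [heading=270, draw]
  FD 10: (0,10) -> (0,0) [heading=270, draw]
  LT 270: heading 270 -> 180
  -- iteration 5/5 --
  FD 18: (0,0) -> (-18,0) [heading=180, draw]
  FD 10: (-18,0) -> (-28,0) [heading=180, draw]
  LT 270: heading 180 -> 90
]
FD 19: (-28,0) -> (-28,19) [heading=90, draw]
Final: pos=(-28,19), heading=90, 11 segment(s) drawn

Segment endpoints: x in {-28, -28, -28, -28, -28, -18, -18, -10, 0, 0, 0, 0}, y in {0, 0, 0, 0, 0, 0, 10, 18, 19, 28, 28, 28}
xmin=-28, ymin=0, xmax=0, ymax=28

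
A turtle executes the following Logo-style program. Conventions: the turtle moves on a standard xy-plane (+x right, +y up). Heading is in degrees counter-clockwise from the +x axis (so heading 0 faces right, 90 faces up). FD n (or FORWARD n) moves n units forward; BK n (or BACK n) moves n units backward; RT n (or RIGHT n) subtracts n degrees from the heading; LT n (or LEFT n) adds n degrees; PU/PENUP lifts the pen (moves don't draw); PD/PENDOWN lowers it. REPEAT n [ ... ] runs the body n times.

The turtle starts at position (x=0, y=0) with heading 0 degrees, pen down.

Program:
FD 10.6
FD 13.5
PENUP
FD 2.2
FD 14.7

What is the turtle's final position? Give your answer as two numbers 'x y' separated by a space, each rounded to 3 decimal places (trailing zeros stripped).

Executing turtle program step by step:
Start: pos=(0,0), heading=0, pen down
FD 10.6: (0,0) -> (10.6,0) [heading=0, draw]
FD 13.5: (10.6,0) -> (24.1,0) [heading=0, draw]
PU: pen up
FD 2.2: (24.1,0) -> (26.3,0) [heading=0, move]
FD 14.7: (26.3,0) -> (41,0) [heading=0, move]
Final: pos=(41,0), heading=0, 2 segment(s) drawn

Answer: 41 0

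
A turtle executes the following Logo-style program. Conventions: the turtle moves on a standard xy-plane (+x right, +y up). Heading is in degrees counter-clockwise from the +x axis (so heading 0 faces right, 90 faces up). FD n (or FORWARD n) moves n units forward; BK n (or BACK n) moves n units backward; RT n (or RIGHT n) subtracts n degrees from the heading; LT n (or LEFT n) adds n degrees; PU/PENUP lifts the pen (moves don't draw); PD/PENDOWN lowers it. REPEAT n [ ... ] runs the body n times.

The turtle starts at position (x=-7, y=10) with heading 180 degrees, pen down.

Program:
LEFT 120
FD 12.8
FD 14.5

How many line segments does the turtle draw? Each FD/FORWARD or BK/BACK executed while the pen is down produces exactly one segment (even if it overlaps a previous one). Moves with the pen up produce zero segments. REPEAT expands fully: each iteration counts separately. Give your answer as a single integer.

Answer: 2

Derivation:
Executing turtle program step by step:
Start: pos=(-7,10), heading=180, pen down
LT 120: heading 180 -> 300
FD 12.8: (-7,10) -> (-0.6,-1.085) [heading=300, draw]
FD 14.5: (-0.6,-1.085) -> (6.65,-13.642) [heading=300, draw]
Final: pos=(6.65,-13.642), heading=300, 2 segment(s) drawn
Segments drawn: 2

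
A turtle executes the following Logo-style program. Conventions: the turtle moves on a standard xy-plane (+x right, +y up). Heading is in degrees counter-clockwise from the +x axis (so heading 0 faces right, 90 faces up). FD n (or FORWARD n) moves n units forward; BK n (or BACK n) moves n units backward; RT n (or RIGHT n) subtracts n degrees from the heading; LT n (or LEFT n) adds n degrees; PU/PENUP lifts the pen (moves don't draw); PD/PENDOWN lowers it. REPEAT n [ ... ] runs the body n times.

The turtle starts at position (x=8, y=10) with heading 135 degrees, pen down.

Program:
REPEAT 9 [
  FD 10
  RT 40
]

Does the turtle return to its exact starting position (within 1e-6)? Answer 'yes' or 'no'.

Executing turtle program step by step:
Start: pos=(8,10), heading=135, pen down
REPEAT 9 [
  -- iteration 1/9 --
  FD 10: (8,10) -> (0.929,17.071) [heading=135, draw]
  RT 40: heading 135 -> 95
  -- iteration 2/9 --
  FD 10: (0.929,17.071) -> (0.057,27.033) [heading=95, draw]
  RT 40: heading 95 -> 55
  -- iteration 3/9 --
  FD 10: (0.057,27.033) -> (5.793,35.225) [heading=55, draw]
  RT 40: heading 55 -> 15
  -- iteration 4/9 --
  FD 10: (5.793,35.225) -> (15.452,37.813) [heading=15, draw]
  RT 40: heading 15 -> 335
  -- iteration 5/9 --
  FD 10: (15.452,37.813) -> (24.515,33.587) [heading=335, draw]
  RT 40: heading 335 -> 295
  -- iteration 6/9 --
  FD 10: (24.515,33.587) -> (28.742,24.523) [heading=295, draw]
  RT 40: heading 295 -> 255
  -- iteration 7/9 --
  FD 10: (28.742,24.523) -> (26.153,14.864) [heading=255, draw]
  RT 40: heading 255 -> 215
  -- iteration 8/9 --
  FD 10: (26.153,14.864) -> (17.962,9.128) [heading=215, draw]
  RT 40: heading 215 -> 175
  -- iteration 9/9 --
  FD 10: (17.962,9.128) -> (8,10) [heading=175, draw]
  RT 40: heading 175 -> 135
]
Final: pos=(8,10), heading=135, 9 segment(s) drawn

Start position: (8, 10)
Final position: (8, 10)
Distance = 0; < 1e-6 -> CLOSED

Answer: yes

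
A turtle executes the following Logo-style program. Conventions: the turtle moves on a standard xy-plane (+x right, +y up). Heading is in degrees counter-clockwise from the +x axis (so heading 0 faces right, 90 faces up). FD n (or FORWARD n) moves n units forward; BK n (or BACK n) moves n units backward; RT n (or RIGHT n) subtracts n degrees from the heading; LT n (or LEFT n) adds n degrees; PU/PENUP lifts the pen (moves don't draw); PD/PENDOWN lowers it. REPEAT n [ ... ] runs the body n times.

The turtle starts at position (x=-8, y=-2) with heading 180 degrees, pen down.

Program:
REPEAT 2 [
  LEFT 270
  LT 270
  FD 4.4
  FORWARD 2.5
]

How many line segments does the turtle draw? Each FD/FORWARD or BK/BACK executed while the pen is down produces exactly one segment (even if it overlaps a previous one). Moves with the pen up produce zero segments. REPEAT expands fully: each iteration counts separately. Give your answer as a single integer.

Executing turtle program step by step:
Start: pos=(-8,-2), heading=180, pen down
REPEAT 2 [
  -- iteration 1/2 --
  LT 270: heading 180 -> 90
  LT 270: heading 90 -> 0
  FD 4.4: (-8,-2) -> (-3.6,-2) [heading=0, draw]
  FD 2.5: (-3.6,-2) -> (-1.1,-2) [heading=0, draw]
  -- iteration 2/2 --
  LT 270: heading 0 -> 270
  LT 270: heading 270 -> 180
  FD 4.4: (-1.1,-2) -> (-5.5,-2) [heading=180, draw]
  FD 2.5: (-5.5,-2) -> (-8,-2) [heading=180, draw]
]
Final: pos=(-8,-2), heading=180, 4 segment(s) drawn
Segments drawn: 4

Answer: 4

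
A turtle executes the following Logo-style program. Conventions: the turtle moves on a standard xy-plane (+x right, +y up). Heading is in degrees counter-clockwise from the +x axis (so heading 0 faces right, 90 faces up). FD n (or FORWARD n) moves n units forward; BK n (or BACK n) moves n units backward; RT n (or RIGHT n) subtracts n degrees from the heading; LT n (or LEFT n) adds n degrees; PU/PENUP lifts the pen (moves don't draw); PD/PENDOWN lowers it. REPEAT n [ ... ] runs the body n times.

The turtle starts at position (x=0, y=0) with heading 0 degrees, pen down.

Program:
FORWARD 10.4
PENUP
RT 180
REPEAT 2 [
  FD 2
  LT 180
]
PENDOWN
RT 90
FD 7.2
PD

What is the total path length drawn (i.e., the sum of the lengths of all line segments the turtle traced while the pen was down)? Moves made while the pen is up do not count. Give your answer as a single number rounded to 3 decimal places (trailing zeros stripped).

Answer: 17.6

Derivation:
Executing turtle program step by step:
Start: pos=(0,0), heading=0, pen down
FD 10.4: (0,0) -> (10.4,0) [heading=0, draw]
PU: pen up
RT 180: heading 0 -> 180
REPEAT 2 [
  -- iteration 1/2 --
  FD 2: (10.4,0) -> (8.4,0) [heading=180, move]
  LT 180: heading 180 -> 0
  -- iteration 2/2 --
  FD 2: (8.4,0) -> (10.4,0) [heading=0, move]
  LT 180: heading 0 -> 180
]
PD: pen down
RT 90: heading 180 -> 90
FD 7.2: (10.4,0) -> (10.4,7.2) [heading=90, draw]
PD: pen down
Final: pos=(10.4,7.2), heading=90, 2 segment(s) drawn

Segment lengths:
  seg 1: (0,0) -> (10.4,0), length = 10.4
  seg 2: (10.4,0) -> (10.4,7.2), length = 7.2
Total = 17.6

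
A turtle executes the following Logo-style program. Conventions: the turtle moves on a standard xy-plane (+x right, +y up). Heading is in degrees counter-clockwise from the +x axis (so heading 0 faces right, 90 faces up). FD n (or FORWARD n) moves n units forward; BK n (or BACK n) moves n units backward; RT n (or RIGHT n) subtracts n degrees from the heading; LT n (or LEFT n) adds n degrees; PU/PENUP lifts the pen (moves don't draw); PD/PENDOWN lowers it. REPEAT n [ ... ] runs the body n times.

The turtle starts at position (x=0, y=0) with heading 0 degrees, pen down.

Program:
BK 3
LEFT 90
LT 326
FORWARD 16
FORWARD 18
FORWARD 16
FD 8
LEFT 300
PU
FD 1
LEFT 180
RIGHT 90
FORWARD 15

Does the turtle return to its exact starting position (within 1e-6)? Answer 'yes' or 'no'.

Answer: no

Derivation:
Executing turtle program step by step:
Start: pos=(0,0), heading=0, pen down
BK 3: (0,0) -> (-3,0) [heading=0, draw]
LT 90: heading 0 -> 90
LT 326: heading 90 -> 56
FD 16: (-3,0) -> (5.947,13.265) [heading=56, draw]
FD 18: (5.947,13.265) -> (16.013,28.187) [heading=56, draw]
FD 16: (16.013,28.187) -> (24.96,41.452) [heading=56, draw]
FD 8: (24.96,41.452) -> (29.433,48.084) [heading=56, draw]
LT 300: heading 56 -> 356
PU: pen up
FD 1: (29.433,48.084) -> (30.431,48.014) [heading=356, move]
LT 180: heading 356 -> 176
RT 90: heading 176 -> 86
FD 15: (30.431,48.014) -> (31.477,62.978) [heading=86, move]
Final: pos=(31.477,62.978), heading=86, 5 segment(s) drawn

Start position: (0, 0)
Final position: (31.477, 62.978)
Distance = 70.406; >= 1e-6 -> NOT closed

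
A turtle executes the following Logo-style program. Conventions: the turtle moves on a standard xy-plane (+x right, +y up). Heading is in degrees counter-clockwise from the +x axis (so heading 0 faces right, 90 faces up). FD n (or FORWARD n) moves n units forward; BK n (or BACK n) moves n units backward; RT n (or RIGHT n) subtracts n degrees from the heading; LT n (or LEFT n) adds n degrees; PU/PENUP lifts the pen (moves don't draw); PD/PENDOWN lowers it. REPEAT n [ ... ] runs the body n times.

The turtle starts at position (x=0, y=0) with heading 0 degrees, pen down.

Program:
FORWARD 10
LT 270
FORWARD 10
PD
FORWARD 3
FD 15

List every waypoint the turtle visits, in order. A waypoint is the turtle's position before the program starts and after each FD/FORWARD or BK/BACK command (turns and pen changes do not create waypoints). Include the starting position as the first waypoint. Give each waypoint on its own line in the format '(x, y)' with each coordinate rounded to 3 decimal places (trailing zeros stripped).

Executing turtle program step by step:
Start: pos=(0,0), heading=0, pen down
FD 10: (0,0) -> (10,0) [heading=0, draw]
LT 270: heading 0 -> 270
FD 10: (10,0) -> (10,-10) [heading=270, draw]
PD: pen down
FD 3: (10,-10) -> (10,-13) [heading=270, draw]
FD 15: (10,-13) -> (10,-28) [heading=270, draw]
Final: pos=(10,-28), heading=270, 4 segment(s) drawn
Waypoints (5 total):
(0, 0)
(10, 0)
(10, -10)
(10, -13)
(10, -28)

Answer: (0, 0)
(10, 0)
(10, -10)
(10, -13)
(10, -28)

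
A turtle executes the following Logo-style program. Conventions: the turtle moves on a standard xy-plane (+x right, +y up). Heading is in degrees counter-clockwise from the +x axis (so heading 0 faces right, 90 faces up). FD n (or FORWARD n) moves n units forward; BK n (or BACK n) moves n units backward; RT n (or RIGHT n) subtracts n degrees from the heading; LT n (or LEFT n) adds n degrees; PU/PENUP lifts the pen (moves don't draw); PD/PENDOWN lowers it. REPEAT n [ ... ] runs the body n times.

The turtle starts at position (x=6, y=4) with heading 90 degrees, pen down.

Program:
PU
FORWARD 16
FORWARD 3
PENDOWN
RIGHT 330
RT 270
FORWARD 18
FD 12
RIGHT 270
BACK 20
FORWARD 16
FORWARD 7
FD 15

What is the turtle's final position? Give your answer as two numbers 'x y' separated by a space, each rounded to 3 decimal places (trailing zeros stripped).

Answer: -10.981 -7.588

Derivation:
Executing turtle program step by step:
Start: pos=(6,4), heading=90, pen down
PU: pen up
FD 16: (6,4) -> (6,20) [heading=90, move]
FD 3: (6,20) -> (6,23) [heading=90, move]
PD: pen down
RT 330: heading 90 -> 120
RT 270: heading 120 -> 210
FD 18: (6,23) -> (-9.588,14) [heading=210, draw]
FD 12: (-9.588,14) -> (-19.981,8) [heading=210, draw]
RT 270: heading 210 -> 300
BK 20: (-19.981,8) -> (-29.981,25.321) [heading=300, draw]
FD 16: (-29.981,25.321) -> (-21.981,11.464) [heading=300, draw]
FD 7: (-21.981,11.464) -> (-18.481,5.402) [heading=300, draw]
FD 15: (-18.481,5.402) -> (-10.981,-7.588) [heading=300, draw]
Final: pos=(-10.981,-7.588), heading=300, 6 segment(s) drawn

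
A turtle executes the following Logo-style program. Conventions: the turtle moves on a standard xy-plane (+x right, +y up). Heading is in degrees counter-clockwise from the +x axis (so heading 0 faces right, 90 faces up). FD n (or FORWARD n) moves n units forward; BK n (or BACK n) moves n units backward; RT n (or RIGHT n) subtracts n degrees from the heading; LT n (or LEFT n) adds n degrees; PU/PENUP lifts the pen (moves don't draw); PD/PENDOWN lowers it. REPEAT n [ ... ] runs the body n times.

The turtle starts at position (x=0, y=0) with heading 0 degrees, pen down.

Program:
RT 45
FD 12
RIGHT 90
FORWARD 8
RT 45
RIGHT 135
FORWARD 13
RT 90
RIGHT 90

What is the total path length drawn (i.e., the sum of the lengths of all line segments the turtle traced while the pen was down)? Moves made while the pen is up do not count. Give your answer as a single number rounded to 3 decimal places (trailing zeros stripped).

Executing turtle program step by step:
Start: pos=(0,0), heading=0, pen down
RT 45: heading 0 -> 315
FD 12: (0,0) -> (8.485,-8.485) [heading=315, draw]
RT 90: heading 315 -> 225
FD 8: (8.485,-8.485) -> (2.828,-14.142) [heading=225, draw]
RT 45: heading 225 -> 180
RT 135: heading 180 -> 45
FD 13: (2.828,-14.142) -> (12.021,-4.95) [heading=45, draw]
RT 90: heading 45 -> 315
RT 90: heading 315 -> 225
Final: pos=(12.021,-4.95), heading=225, 3 segment(s) drawn

Segment lengths:
  seg 1: (0,0) -> (8.485,-8.485), length = 12
  seg 2: (8.485,-8.485) -> (2.828,-14.142), length = 8
  seg 3: (2.828,-14.142) -> (12.021,-4.95), length = 13
Total = 33

Answer: 33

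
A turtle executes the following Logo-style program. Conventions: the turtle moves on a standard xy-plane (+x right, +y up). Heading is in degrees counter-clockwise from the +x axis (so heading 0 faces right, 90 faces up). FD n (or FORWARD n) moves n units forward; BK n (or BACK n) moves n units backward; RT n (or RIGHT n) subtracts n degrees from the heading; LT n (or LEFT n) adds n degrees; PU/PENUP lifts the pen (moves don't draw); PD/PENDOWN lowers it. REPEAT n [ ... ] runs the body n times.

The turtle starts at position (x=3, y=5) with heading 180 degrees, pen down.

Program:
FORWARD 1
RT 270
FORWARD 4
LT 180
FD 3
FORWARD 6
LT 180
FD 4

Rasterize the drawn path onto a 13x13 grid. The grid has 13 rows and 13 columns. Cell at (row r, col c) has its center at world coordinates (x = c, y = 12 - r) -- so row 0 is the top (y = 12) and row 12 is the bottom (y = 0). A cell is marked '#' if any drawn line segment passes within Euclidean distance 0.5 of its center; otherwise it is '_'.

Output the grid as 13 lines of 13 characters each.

Answer: _____________
_____________
__#__________
__#__________
__#__________
__#__________
__#__________
__##_________
__#__________
__#__________
__#__________
__#__________
_____________

Derivation:
Segment 0: (3,5) -> (2,5)
Segment 1: (2,5) -> (2,1)
Segment 2: (2,1) -> (2,4)
Segment 3: (2,4) -> (2,10)
Segment 4: (2,10) -> (2,6)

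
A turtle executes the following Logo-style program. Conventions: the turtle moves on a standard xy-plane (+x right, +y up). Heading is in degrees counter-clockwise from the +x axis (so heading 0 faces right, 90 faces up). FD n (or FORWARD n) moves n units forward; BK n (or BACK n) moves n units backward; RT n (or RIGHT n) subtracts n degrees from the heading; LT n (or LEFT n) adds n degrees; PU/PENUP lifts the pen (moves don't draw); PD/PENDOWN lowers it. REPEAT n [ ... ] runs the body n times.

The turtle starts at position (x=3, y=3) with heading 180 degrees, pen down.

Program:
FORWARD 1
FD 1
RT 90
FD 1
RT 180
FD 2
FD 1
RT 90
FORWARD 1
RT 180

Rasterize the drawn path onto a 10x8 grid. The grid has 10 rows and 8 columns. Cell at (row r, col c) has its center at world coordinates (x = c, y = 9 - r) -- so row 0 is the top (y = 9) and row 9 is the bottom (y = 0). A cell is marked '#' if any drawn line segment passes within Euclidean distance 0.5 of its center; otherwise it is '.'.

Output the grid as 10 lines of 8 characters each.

Segment 0: (3,3) -> (2,3)
Segment 1: (2,3) -> (1,3)
Segment 2: (1,3) -> (1,4)
Segment 3: (1,4) -> (1,2)
Segment 4: (1,2) -> (1,1)
Segment 5: (1,1) -> (0,1)

Answer: ........
........
........
........
........
.#......
.###....
.#......
##......
........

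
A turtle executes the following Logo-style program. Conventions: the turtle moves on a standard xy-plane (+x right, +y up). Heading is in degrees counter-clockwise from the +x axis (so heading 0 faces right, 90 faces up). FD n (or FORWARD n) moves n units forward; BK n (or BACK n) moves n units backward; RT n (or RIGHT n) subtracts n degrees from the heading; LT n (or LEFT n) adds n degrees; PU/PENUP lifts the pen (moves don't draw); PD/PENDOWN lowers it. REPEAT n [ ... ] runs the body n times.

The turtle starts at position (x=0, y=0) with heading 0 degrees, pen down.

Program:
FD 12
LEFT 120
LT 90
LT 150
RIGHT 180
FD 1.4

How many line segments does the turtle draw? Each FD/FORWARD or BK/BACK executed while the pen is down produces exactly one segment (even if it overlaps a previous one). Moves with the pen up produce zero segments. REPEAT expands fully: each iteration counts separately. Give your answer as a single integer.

Answer: 2

Derivation:
Executing turtle program step by step:
Start: pos=(0,0), heading=0, pen down
FD 12: (0,0) -> (12,0) [heading=0, draw]
LT 120: heading 0 -> 120
LT 90: heading 120 -> 210
LT 150: heading 210 -> 0
RT 180: heading 0 -> 180
FD 1.4: (12,0) -> (10.6,0) [heading=180, draw]
Final: pos=(10.6,0), heading=180, 2 segment(s) drawn
Segments drawn: 2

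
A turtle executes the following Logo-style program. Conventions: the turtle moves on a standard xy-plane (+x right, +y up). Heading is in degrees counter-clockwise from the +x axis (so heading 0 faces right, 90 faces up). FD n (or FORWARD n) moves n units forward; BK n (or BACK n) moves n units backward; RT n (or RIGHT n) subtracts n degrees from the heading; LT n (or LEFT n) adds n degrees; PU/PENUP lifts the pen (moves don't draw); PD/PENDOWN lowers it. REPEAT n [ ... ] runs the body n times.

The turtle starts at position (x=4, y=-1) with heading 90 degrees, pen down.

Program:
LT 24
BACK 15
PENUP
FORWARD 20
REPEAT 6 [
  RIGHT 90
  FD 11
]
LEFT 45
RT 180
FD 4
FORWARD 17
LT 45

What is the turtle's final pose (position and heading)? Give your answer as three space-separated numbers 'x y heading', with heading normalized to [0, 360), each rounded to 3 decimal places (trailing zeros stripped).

Executing turtle program step by step:
Start: pos=(4,-1), heading=90, pen down
LT 24: heading 90 -> 114
BK 15: (4,-1) -> (10.101,-14.703) [heading=114, draw]
PU: pen up
FD 20: (10.101,-14.703) -> (1.966,3.568) [heading=114, move]
REPEAT 6 [
  -- iteration 1/6 --
  RT 90: heading 114 -> 24
  FD 11: (1.966,3.568) -> (12.015,8.042) [heading=24, move]
  -- iteration 2/6 --
  RT 90: heading 24 -> 294
  FD 11: (12.015,8.042) -> (16.489,-2.007) [heading=294, move]
  -- iteration 3/6 --
  RT 90: heading 294 -> 204
  FD 11: (16.489,-2.007) -> (6.44,-6.481) [heading=204, move]
  -- iteration 4/6 --
  RT 90: heading 204 -> 114
  FD 11: (6.44,-6.481) -> (1.966,3.568) [heading=114, move]
  -- iteration 5/6 --
  RT 90: heading 114 -> 24
  FD 11: (1.966,3.568) -> (12.015,8.042) [heading=24, move]
  -- iteration 6/6 --
  RT 90: heading 24 -> 294
  FD 11: (12.015,8.042) -> (16.489,-2.007) [heading=294, move]
]
LT 45: heading 294 -> 339
RT 180: heading 339 -> 159
FD 4: (16.489,-2.007) -> (12.755,-0.574) [heading=159, move]
FD 17: (12.755,-0.574) -> (-3.116,5.519) [heading=159, move]
LT 45: heading 159 -> 204
Final: pos=(-3.116,5.519), heading=204, 1 segment(s) drawn

Answer: -3.116 5.519 204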